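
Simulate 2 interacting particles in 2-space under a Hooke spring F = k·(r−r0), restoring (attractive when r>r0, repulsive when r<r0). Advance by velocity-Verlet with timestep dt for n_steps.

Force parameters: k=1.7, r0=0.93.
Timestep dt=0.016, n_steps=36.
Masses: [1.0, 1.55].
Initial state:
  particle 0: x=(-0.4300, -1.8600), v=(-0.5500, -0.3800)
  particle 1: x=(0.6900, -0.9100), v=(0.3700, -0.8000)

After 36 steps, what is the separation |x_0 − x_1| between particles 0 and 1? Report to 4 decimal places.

step 0: x0=(-0.4300, -1.8600) x1=(0.6900, -0.9100)
step 1: x0=(-0.4387, -1.8660) x1=(0.6959, -0.9228)
step 2: x0=(-0.4472, -1.8719) x1=(0.7016, -0.9358)
step 3: x0=(-0.4556, -1.8776) x1=(0.7072, -0.9488)
step 4: x0=(-0.4637, -1.8831) x1=(0.7127, -0.9620)
step 5: x0=(-0.4717, -1.8885) x1=(0.7181, -0.9752)
step 6: x0=(-0.4795, -1.8938) x1=(0.7234, -0.9886)
step 7: x0=(-0.4870, -1.8988) x1=(0.7285, -1.0020)
step 8: x0=(-0.4944, -1.9038) x1=(0.7335, -1.0155)
step 9: x0=(-0.5015, -1.9086) x1=(0.7383, -1.0292)
step 10: x0=(-0.5085, -1.9132) x1=(0.7431, -1.0429)
step 11: x0=(-0.5152, -1.9177) x1=(0.7476, -1.0567)
step 12: x0=(-0.5217, -1.9221) x1=(0.7521, -1.0706)
step 13: x0=(-0.5280, -1.9263) x1=(0.7564, -1.0846)
step 14: x0=(-0.5341, -1.9304) x1=(0.7606, -1.0987)
step 15: x0=(-0.5399, -1.9343) x1=(0.7646, -1.1129)
step 16: x0=(-0.5456, -1.9381) x1=(0.7684, -1.1272)
step 17: x0=(-0.5510, -1.9417) x1=(0.7722, -1.1416)
step 18: x0=(-0.5561, -1.9452) x1=(0.7757, -1.1560)
step 19: x0=(-0.5611, -1.9486) x1=(0.7792, -1.1706)
step 20: x0=(-0.5658, -1.9518) x1=(0.7825, -1.1852)
step 21: x0=(-0.5703, -1.9549) x1=(0.7856, -1.2000)
step 22: x0=(-0.5745, -1.9578) x1=(0.7886, -1.2148)
step 23: x0=(-0.5785, -1.9607) x1=(0.7914, -1.2297)
step 24: x0=(-0.5823, -1.9634) x1=(0.7941, -1.2446)
step 25: x0=(-0.5858, -1.9660) x1=(0.7966, -1.2597)
step 26: x0=(-0.5891, -1.9684) x1=(0.7989, -1.2748)
step 27: x0=(-0.5921, -1.9708) x1=(0.8011, -1.2901)
step 28: x0=(-0.5949, -1.9730) x1=(0.8032, -1.3053)
step 29: x0=(-0.5974, -1.9751) x1=(0.8051, -1.3207)
step 30: x0=(-0.5997, -1.9771) x1=(0.8068, -1.3362)
step 31: x0=(-0.6018, -1.9789) x1=(0.8084, -1.3517)
step 32: x0=(-0.6036, -1.9807) x1=(0.8098, -1.3673)
step 33: x0=(-0.6052, -1.9824) x1=(0.8110, -1.3829)
step 34: x0=(-0.6065, -1.9839) x1=(0.8121, -1.3986)
step 35: x0=(-0.6076, -1.9854) x1=(0.8131, -1.4144)
step 36: x0=(-0.6085, -1.9867) x1=(0.8139, -1.4302)

1.5273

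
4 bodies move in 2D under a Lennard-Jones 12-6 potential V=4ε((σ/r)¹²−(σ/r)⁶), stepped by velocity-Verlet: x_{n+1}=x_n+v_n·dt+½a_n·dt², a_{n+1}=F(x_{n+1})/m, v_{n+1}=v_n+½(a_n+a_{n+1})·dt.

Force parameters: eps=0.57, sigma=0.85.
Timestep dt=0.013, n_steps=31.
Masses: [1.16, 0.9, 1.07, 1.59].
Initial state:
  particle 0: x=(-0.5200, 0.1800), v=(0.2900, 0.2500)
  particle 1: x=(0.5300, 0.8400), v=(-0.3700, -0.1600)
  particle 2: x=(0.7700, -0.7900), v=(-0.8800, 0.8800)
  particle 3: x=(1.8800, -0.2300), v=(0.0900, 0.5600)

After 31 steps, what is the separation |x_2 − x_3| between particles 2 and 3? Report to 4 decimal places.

step 0: x0=(-0.5200, 0.1800) x1=(0.5300, 0.8400) x2=(0.7700, -0.7900) x3=(1.8800, -0.2300)
step 1: x0=(-0.5162, 0.1833) x1=(0.5251, 0.8379) x2=(0.7586, -0.7785) x3=(1.8811, -0.2227)
step 2: x0=(-0.5122, 0.1866) x1=(0.5201, 0.8356) x2=(0.7473, -0.7669) x3=(1.8822, -0.2155)
step 3: x0=(-0.5081, 0.1900) x1=(0.5150, 0.8331) x2=(0.7361, -0.7552) x3=(1.8831, -0.2083)
step 4: x0=(-0.5038, 0.1935) x1=(0.5097, 0.8306) x2=(0.7250, -0.7434) x3=(1.8839, -0.2011)
step 5: x0=(-0.4993, 0.1970) x1=(0.5043, 0.8278) x2=(0.7139, -0.7315) x3=(1.8847, -0.1940)
step 6: x0=(-0.4947, 0.2006) x1=(0.4987, 0.8249) x2=(0.7030, -0.7195) x3=(1.8854, -0.1869)
step 7: x0=(-0.4899, 0.2042) x1=(0.4929, 0.8219) x2=(0.6920, -0.7074) x3=(1.8860, -0.1798)
step 8: x0=(-0.4850, 0.2079) x1=(0.4870, 0.8186) x2=(0.6812, -0.6952) x3=(1.8865, -0.1727)
step 9: x0=(-0.4798, 0.2117) x1=(0.4809, 0.8152) x2=(0.6704, -0.6828) x3=(1.8870, -0.1657)
step 10: x0=(-0.4744, 0.2156) x1=(0.4745, 0.8115) x2=(0.6596, -0.6704) x3=(1.8874, -0.1586)
step 11: x0=(-0.4688, 0.2196) x1=(0.4680, 0.8077) x2=(0.6489, -0.6578) x3=(1.8877, -0.1516)
step 12: x0=(-0.4629, 0.2236) x1=(0.4613, 0.8036) x2=(0.6382, -0.6451) x3=(1.8880, -0.1446)
step 13: x0=(-0.4568, 0.2277) x1=(0.4543, 0.7993) x2=(0.6275, -0.6323) x3=(1.8881, -0.1376)
step 14: x0=(-0.4505, 0.2319) x1=(0.4471, 0.7947) x2=(0.6168, -0.6194) x3=(1.8882, -0.1307)
step 15: x0=(-0.4439, 0.2362) x1=(0.4397, 0.7899) x2=(0.6062, -0.6063) x3=(1.8883, -0.1237)
step 16: x0=(-0.4370, 0.2405) x1=(0.4321, 0.7849) x2=(0.5955, -0.5930) x3=(1.8883, -0.1168)
step 17: x0=(-0.4299, 0.2449) x1=(0.4243, 0.7796) x2=(0.5848, -0.5796) x3=(1.8882, -0.1098)
step 18: x0=(-0.4225, 0.2494) x1=(0.4162, 0.7741) x2=(0.5741, -0.5661) x3=(1.8881, -0.1029)
step 19: x0=(-0.4149, 0.2538) x1=(0.4080, 0.7683) x2=(0.5634, -0.5523) x3=(1.8879, -0.0960)
step 20: x0=(-0.4072, 0.2583) x1=(0.3998, 0.7624) x2=(0.5526, -0.5383) x3=(1.8877, -0.0891)
step 21: x0=(-0.3993, 0.2626) x1=(0.3916, 0.7563) x2=(0.5418, -0.5242) x3=(1.8874, -0.0822)
step 22: x0=(-0.3915, 0.2668) x1=(0.3836, 0.7502) x2=(0.5309, -0.5098) x3=(1.8870, -0.0753)
step 23: x0=(-0.3840, 0.2706) x1=(0.3762, 0.7443) x2=(0.5199, -0.4951) x3=(1.8866, -0.0684)
step 24: x0=(-0.3769, 0.2739) x1=(0.3696, 0.7387) x2=(0.5089, -0.4802) x3=(1.8861, -0.0615)
step 25: x0=(-0.3707, 0.2765) x1=(0.3643, 0.7337) x2=(0.4977, -0.4650) x3=(1.8856, -0.0547)
step 26: x0=(-0.3658, 0.2781) x1=(0.3608, 0.7295) x2=(0.4864, -0.4494) x3=(1.8851, -0.0478)
step 27: x0=(-0.3624, 0.2785) x1=(0.3597, 0.7266) x2=(0.4749, -0.4335) x3=(1.8845, -0.0409)
step 28: x0=(-0.3609, 0.2775) x1=(0.3612, 0.7251) x2=(0.4633, -0.4173) x3=(1.8838, -0.0341)
step 29: x0=(-0.3612, 0.2751) x1=(0.3653, 0.7249) x2=(0.4515, -0.4007) x3=(1.8831, -0.0272)
step 30: x0=(-0.3631, 0.2714) x1=(0.3718, 0.7258) x2=(0.4396, -0.3836) x3=(1.8824, -0.0204)
step 31: x0=(-0.3663, 0.2667) x1=(0.3802, 0.7277) x2=(0.4275, -0.3662) x3=(1.8816, -0.0135)

1.4962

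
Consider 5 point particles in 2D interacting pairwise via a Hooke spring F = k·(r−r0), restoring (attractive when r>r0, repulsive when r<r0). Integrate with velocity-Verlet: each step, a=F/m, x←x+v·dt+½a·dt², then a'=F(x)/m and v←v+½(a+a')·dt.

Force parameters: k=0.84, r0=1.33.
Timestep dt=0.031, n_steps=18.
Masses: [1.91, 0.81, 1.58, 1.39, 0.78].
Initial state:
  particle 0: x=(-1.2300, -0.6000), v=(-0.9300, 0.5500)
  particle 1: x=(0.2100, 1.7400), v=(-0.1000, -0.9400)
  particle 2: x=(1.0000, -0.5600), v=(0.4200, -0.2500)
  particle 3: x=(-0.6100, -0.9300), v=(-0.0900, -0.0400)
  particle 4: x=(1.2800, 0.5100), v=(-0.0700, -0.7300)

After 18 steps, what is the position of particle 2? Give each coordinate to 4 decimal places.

step 0: x0=(-1.2300, -0.6000) x1=(0.2100, 1.7400) x2=(1.0000, -0.5600) x3=(-0.6100, -0.9300) x4=(1.2800, 0.5100)
step 1: x0=(-1.2583, -0.5825) x1=(0.2066, 1.7089) x2=(1.0126, -0.5676) x3=(-0.6122, -0.9307) x4=(1.2767, 0.4870)
step 2: x0=(-1.2856, -0.5642) x1=(0.2026, 1.6741) x2=(1.0243, -0.5748) x3=(-0.6131, -0.9304) x4=(1.2710, 0.4632)
step 3: x0=(-1.3118, -0.5450) x1=(0.1979, 1.6356) x2=(1.0352, -0.5816) x3=(-0.6129, -0.9291) x4=(1.2629, 0.4388)
step 4: x0=(-1.3369, -0.5251) x1=(0.1927, 1.5935) x2=(1.0451, -0.5881) x3=(-0.6114, -0.9268) x4=(1.2526, 0.4137)
step 5: x0=(-1.3608, -0.5044) x1=(0.1868, 1.5481) x2=(1.0541, -0.5944) x3=(-0.6089, -0.9235) x4=(1.2399, 0.3880)
step 6: x0=(-1.3836, -0.4830) x1=(0.1804, 1.4993) x2=(1.0622, -0.6003) x3=(-0.6052, -0.9193) x4=(1.2249, 0.3618)
step 7: x0=(-1.4052, -0.4610) x1=(0.1733, 1.4475) x2=(1.0692, -0.6060) x3=(-0.6004, -0.9142) x4=(1.2077, 0.3352)
step 8: x0=(-1.4256, -0.4384) x1=(0.1656, 1.3927) x2=(1.0753, -0.6114) x3=(-0.5946, -0.9083) x4=(1.1883, 0.3081)
step 9: x0=(-1.4447, -0.4153) x1=(0.1574, 1.3351) x2=(1.0804, -0.6167) x3=(-0.5878, -0.9015) x4=(1.1668, 0.2807)
step 10: x0=(-1.4626, -0.3916) x1=(0.1486, 1.2750) x2=(1.0845, -0.6217) x3=(-0.5801, -0.8940) x4=(1.1431, 0.2531)
step 11: x0=(-1.4793, -0.3675) x1=(0.1391, 1.2124) x2=(1.0876, -0.6266) x3=(-0.5714, -0.8858) x4=(1.1174, 0.2252)
step 12: x0=(-1.4947, -0.3429) x1=(0.1292, 1.1477) x2=(1.0897, -0.6314) x3=(-0.5619, -0.8770) x4=(1.0898, 0.1971)
step 13: x0=(-1.5088, -0.3180) x1=(0.1186, 1.0810) x2=(1.0908, -0.6361) x3=(-0.5517, -0.8675) x4=(1.0602, 0.1690)
step 14: x0=(-1.5217, -0.2928) x1=(0.1075, 1.0126) x2=(1.0909, -0.6407) x3=(-0.5406, -0.8575) x4=(1.0288, 0.1407)
step 15: x0=(-1.5334, -0.2674) x1=(0.0959, 0.9426) x2=(1.0901, -0.6452) x3=(-0.5290, -0.8470) x4=(0.9957, 0.1125)
step 16: x0=(-1.5438, -0.2417) x1=(0.0837, 0.8713) x2=(1.0884, -0.6497) x3=(-0.5167, -0.8361) x4=(0.9609, 0.0844)
step 17: x0=(-1.5530, -0.2159) x1=(0.0710, 0.7988) x2=(1.0857, -0.6542) x3=(-0.5039, -0.8248) x4=(0.9245, 0.0564)
step 18: x0=(-1.5610, -0.1899) x1=(0.0578, 0.7255) x2=(1.0822, -0.6588) x3=(-0.4906, -0.8132) x4=(0.8867, 0.0285)

(1.0822, -0.6588)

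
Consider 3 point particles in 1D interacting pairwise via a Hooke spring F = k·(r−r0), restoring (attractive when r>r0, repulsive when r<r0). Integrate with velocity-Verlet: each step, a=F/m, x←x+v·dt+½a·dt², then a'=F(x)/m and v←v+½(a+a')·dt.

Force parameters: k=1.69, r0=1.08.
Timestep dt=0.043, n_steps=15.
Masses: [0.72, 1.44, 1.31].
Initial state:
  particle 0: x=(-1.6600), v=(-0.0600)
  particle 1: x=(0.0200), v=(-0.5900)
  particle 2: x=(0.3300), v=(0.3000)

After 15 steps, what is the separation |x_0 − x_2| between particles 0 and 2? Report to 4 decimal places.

step 0: x0=(-1.6600) x1=(0.0200) x2=(0.3300)
step 1: x0=(-1.6593) x1=(-0.0069) x2=(0.3427)
step 2: x0=(-1.6521) x1=(-0.0365) x2=(0.3550)
step 3: x0=(-1.6386) x1=(-0.0689) x2=(0.3667)
step 4: x0=(-1.6189) x1=(-0.1037) x2=(0.3778)
step 5: x0=(-1.5934) x1=(-0.1407) x2=(0.3880)
step 6: x0=(-1.5623) x1=(-0.1798) x2=(0.3975)
step 7: x0=(-1.5261) x1=(-0.2206) x2=(0.4060)
step 8: x0=(-1.4852) x1=(-0.2628) x2=(0.4136)
step 9: x0=(-1.4402) x1=(-0.3063) x2=(0.4202)
step 10: x0=(-1.3915) x1=(-0.3506) x2=(0.4258)
step 11: x0=(-1.3398) x1=(-0.3955) x2=(0.4303)
step 12: x0=(-1.2857) x1=(-0.4407) x2=(0.4338)
step 13: x0=(-1.2298) x1=(-0.4858) x2=(0.4363)
step 14: x0=(-1.1729) x1=(-0.5305) x2=(0.4378)
step 15: x0=(-1.1155) x1=(-0.5746) x2=(0.4382)

1.5538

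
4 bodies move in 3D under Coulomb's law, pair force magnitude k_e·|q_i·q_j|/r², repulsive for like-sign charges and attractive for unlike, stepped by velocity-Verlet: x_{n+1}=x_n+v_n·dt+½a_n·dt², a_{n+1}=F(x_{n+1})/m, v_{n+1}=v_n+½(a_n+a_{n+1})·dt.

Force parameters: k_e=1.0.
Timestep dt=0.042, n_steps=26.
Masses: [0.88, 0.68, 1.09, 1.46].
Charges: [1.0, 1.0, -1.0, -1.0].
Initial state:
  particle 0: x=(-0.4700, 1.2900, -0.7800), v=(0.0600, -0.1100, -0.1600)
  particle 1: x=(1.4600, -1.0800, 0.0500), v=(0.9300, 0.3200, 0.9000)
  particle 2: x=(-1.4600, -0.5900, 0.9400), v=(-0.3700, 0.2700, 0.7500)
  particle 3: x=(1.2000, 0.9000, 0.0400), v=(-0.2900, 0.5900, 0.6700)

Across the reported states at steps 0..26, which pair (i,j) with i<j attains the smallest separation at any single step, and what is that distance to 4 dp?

pair (0,3), distance 1.8874

step 0: x0=(-0.4700, 1.2900, -0.7800) x1=(1.4600, -1.0800, 0.0500) x2=(-1.4600, -0.5900, 0.9400) x3=(1.2000, 0.9000, 0.0400)
step 1: x0=(-0.4673, 1.2853, -0.7865) x1=(1.4990, -1.0663, 0.0879) x2=(-1.4755, -0.5786, 0.9714) x3=(1.1877, 0.9247, 0.0681)
step 2: x0=(-0.4644, 1.2805, -0.7927) x1=(1.5377, -1.0521, 0.1259) x2=(-1.4909, -0.5672, 1.0027) x3=(1.1753, 0.9492, 0.0959)
step 3: x0=(-0.4612, 1.2755, -0.7985) x1=(1.5763, -1.0375, 0.1640) x2=(-1.5062, -0.5558, 1.0339) x3=(1.1628, 0.9736, 0.1236)
step 4: x0=(-0.4578, 1.2704, -0.8039) x1=(1.6147, -1.0224, 0.2023) x2=(-1.5214, -0.5443, 1.0649) x3=(1.1501, 0.9977, 0.1511)
step 5: x0=(-0.4541, 1.2652, -0.8090) x1=(1.6529, -1.0068, 0.2407) x2=(-1.5365, -0.5328, 1.0958) x3=(1.1373, 1.0217, 0.1784)
step 6: x0=(-0.4501, 1.2599, -0.8136) x1=(1.6908, -0.9908, 0.2792) x2=(-1.5515, -0.5212, 1.1266) x3=(1.1244, 1.0456, 0.2055)
step 7: x0=(-0.4459, 1.2546, -0.8178) x1=(1.7286, -0.9744, 0.3178) x2=(-1.5664, -0.5096, 1.1572) x3=(1.1113, 1.0692, 0.2324)
step 8: x0=(-0.4414, 1.2491, -0.8216) x1=(1.7661, -0.9576, 0.3566) x2=(-1.5813, -0.4980, 1.1877) x3=(1.0982, 1.0928, 0.2590)
step 9: x0=(-0.4367, 1.2435, -0.8250) x1=(1.8034, -0.9404, 0.3954) x2=(-1.5961, -0.4864, 1.2181) x3=(1.0849, 1.1161, 0.2855)
step 10: x0=(-0.4317, 1.2379, -0.8279) x1=(1.8405, -0.9227, 0.4344) x2=(-1.6108, -0.4747, 1.2484) x3=(1.0716, 1.1393, 0.3117)
step 11: x0=(-0.4265, 1.2323, -0.8304) x1=(1.8773, -0.9047, 0.4734) x2=(-1.6254, -0.4631, 1.2785) x3=(1.0581, 1.1623, 0.3378)
step 12: x0=(-0.4211, 1.2266, -0.8325) x1=(1.9139, -0.8864, 0.5126) x2=(-1.6399, -0.4514, 1.3086) x3=(1.0446, 1.1852, 0.3635)
step 13: x0=(-0.4155, 1.2209, -0.8341) x1=(1.9503, -0.8676, 0.5518) x2=(-1.6544, -0.4397, 1.3385) x3=(1.0310, 1.2079, 0.3891)
step 14: x0=(-0.4096, 1.2151, -0.8352) x1=(1.9864, -0.8485, 0.5912) x2=(-1.6688, -0.4280, 1.3683) x3=(1.0173, 1.2305, 0.4144)
step 15: x0=(-0.4035, 1.2093, -0.8359) x1=(2.0223, -0.8291, 0.6306) x2=(-1.6832, -0.4162, 1.3980) x3=(1.0036, 1.2529, 0.4395)
step 16: x0=(-0.3972, 1.2036, -0.8362) x1=(2.0580, -0.8094, 0.6701) x2=(-1.6975, -0.4045, 1.4276) x3=(0.9898, 1.2751, 0.4644)
step 17: x0=(-0.3907, 1.1978, -0.8359) x1=(2.0934, -0.7893, 0.7097) x2=(-1.7117, -0.3928, 1.4571) x3=(0.9759, 1.2972, 0.4890)
step 18: x0=(-0.3840, 1.1920, -0.8352) x1=(2.1286, -0.7690, 0.7494) x2=(-1.7259, -0.3810, 1.4865) x3=(0.9620, 1.3192, 0.5134)
step 19: x0=(-0.3772, 1.1863, -0.8341) x1=(2.1636, -0.7483, 0.7892) x2=(-1.7400, -0.3693, 1.5158) x3=(0.9481, 1.3410, 0.5375)
step 20: x0=(-0.3701, 1.1806, -0.8324) x1=(2.1983, -0.7274, 0.8290) x2=(-1.7541, -0.3576, 1.5450) x3=(0.9341, 1.3626, 0.5614)
step 21: x0=(-0.3629, 1.1749, -0.8303) x1=(2.2328, -0.7062, 0.8689) x2=(-1.7681, -0.3458, 1.5741) x3=(0.9201, 1.3842, 0.5850)
step 22: x0=(-0.3555, 1.1692, -0.8277) x1=(2.2671, -0.6847, 0.9089) x2=(-1.7821, -0.3341, 1.6031) x3=(0.9060, 1.4055, 0.6084)
step 23: x0=(-0.3480, 1.1636, -0.8246) x1=(2.3011, -0.6630, 0.9489) x2=(-1.7960, -0.3224, 1.6320) x3=(0.8920, 1.4268, 0.6315)
step 24: x0=(-0.3403, 1.1581, -0.8210) x1=(2.3349, -0.6410, 0.9891) x2=(-1.8099, -0.3107, 1.6608) x3=(0.8779, 1.4478, 0.6544)
step 25: x0=(-0.3324, 1.1526, -0.8170) x1=(2.3684, -0.6188, 1.0292) x2=(-1.8237, -0.2990, 1.6895) x3=(0.8638, 1.4688, 0.6770)
step 26: x0=(-0.3245, 1.1472, -0.8125) x1=(2.4018, -0.5964, 1.0695) x2=(-1.8375, -0.2873, 1.7181) x3=(0.8496, 1.4896, 0.6993)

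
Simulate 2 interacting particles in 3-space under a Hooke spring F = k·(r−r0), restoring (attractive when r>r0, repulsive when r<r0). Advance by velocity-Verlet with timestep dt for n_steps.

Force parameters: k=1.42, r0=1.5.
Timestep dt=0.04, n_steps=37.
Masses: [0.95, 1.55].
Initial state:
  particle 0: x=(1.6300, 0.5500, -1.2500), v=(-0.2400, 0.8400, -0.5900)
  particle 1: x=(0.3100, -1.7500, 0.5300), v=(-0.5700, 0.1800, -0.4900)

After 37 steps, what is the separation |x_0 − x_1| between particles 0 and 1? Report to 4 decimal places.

step 0: x0=(1.6300, 0.5500, -1.2500) x1=(0.3100, -1.7500, 0.5300)
step 1: x0=(1.6196, 0.5821, -1.2725) x1=(0.2877, -1.7419, 0.5097)
step 2: x0=(1.6074, 0.6113, -1.2927) x1=(0.2665, -1.7320, 0.4880)
step 3: x0=(1.5936, 0.6375, -1.3106) x1=(0.2463, -1.7202, 0.4649)
step 4: x0=(1.5780, 0.6606, -1.3262) x1=(0.2271, -1.7066, 0.4405)
step 5: x0=(1.5607, 0.6807, -1.3396) x1=(0.2091, -1.6911, 0.4146)
step 6: x0=(1.5416, 0.6978, -1.3507) x1=(0.1921, -1.6738, 0.3873)
step 7: x0=(1.5208, 0.7118, -1.3595) x1=(0.1761, -1.6546, 0.3587)
step 8: x0=(1.4983, 0.7227, -1.3662) x1=(0.1613, -1.6335, 0.3287)
step 9: x0=(1.4741, 0.7307, -1.3707) x1=(0.1474, -1.6106, 0.2974)
step 10: x0=(1.4482, 0.7358, -1.3732) x1=(0.1346, -1.5859, 0.2648)
step 11: x0=(1.4207, 0.7379, -1.3735) x1=(0.1228, -1.5594, 0.2310)
step 12: x0=(1.3916, 0.7372, -1.3720) x1=(0.1119, -1.5312, 0.1960)
step 13: x0=(1.3609, 0.7338, -1.3685) x1=(0.1020, -1.5013, 0.1598)
step 14: x0=(1.3287, 0.7277, -1.3632) x1=(0.0931, -1.4698, 0.1225)
step 15: x0=(1.2951, 0.7191, -1.3561) x1=(0.0850, -1.4367, 0.0841)
step 16: x0=(1.2601, 0.7080, -1.3475) x1=(0.0777, -1.4021, 0.0447)
step 17: x0=(1.2239, 0.6945, -1.3372) x1=(0.0713, -1.3661, 0.0044)
step 18: x0=(1.1863, 0.6789, -1.3256) x1=(0.0656, -1.3287, -0.0368)
step 19: x0=(1.1477, 0.6612, -1.3126) x1=(0.0606, -1.2901, -0.0789)
step 20: x0=(1.1079, 0.6416, -1.2984) x1=(0.0563, -1.2502, -0.1216)
step 21: x0=(1.0672, 0.6201, -1.2831) x1=(0.0526, -1.2093, -0.1651)
step 22: x0=(1.0256, 0.5971, -1.2668) x1=(0.0494, -1.1674, -0.2091)
step 23: x0=(0.9831, 0.5727, -1.2497) x1=(0.0467, -1.1247, -0.2537)
step 24: x0=(0.9400, 0.5470, -1.2318) x1=(0.0445, -1.0811, -0.2987)
step 25: x0=(0.8963, 0.5202, -1.2133) x1=(0.0426, -1.0369, -0.3441)
step 26: x0=(0.8521, 0.4925, -1.1943) x1=(0.0410, -0.9921, -0.3898)
step 27: x0=(0.8075, 0.4641, -1.1749) x1=(0.0396, -0.9469, -0.4358)
step 28: x0=(0.7626, 0.4351, -1.1552) x1=(0.0385, -0.9014, -0.4819)
step 29: x0=(0.7176, 0.4059, -1.1354) x1=(0.0374, -0.8557, -0.5281)
step 30: x0=(0.6725, 0.3766, -1.1155) x1=(0.0363, -0.8099, -0.5744)
step 31: x0=(0.6274, 0.3473, -1.0957) x1=(0.0353, -0.7642, -0.6206)
step 32: x0=(0.5826, 0.3184, -1.0760) x1=(0.0341, -0.7186, -0.6667)
step 33: x0=(0.5379, 0.2900, -1.0565) x1=(0.0328, -0.6734, -0.7127)
step 34: x0=(0.4937, 0.2623, -1.0373) x1=(0.0312, -0.6287, -0.7586)
step 35: x0=(0.4500, 0.2355, -1.0183) x1=(0.0293, -0.5845, -0.8043)
step 36: x0=(0.4068, 0.2099, -0.9997) x1=(0.0271, -0.5410, -0.8497)
step 37: x0=(0.3643, 0.1856, -0.9813) x1=(0.0244, -0.4983, -0.8951)

0.7686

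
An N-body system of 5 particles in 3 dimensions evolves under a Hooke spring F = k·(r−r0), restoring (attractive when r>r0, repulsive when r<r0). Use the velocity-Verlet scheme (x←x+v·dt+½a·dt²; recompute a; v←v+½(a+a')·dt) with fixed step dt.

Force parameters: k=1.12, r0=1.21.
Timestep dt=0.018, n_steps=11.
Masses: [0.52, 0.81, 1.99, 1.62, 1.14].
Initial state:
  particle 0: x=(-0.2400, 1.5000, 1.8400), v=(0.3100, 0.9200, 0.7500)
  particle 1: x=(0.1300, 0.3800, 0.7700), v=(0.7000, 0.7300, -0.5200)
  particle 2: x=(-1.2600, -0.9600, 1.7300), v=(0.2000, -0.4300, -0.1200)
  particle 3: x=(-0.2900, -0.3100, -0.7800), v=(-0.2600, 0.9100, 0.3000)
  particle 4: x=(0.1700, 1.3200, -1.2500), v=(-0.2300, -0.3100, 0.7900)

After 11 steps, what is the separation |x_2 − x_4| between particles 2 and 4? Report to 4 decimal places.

step 0: x0=(-0.2400, 1.5000, 1.8400) x1=(0.1300, 0.3800, 0.7700) x2=(-1.2600, -0.9600, 1.7300) x3=(-0.2900, -0.3100, -0.7800) x4=(0.1700, 1.3200, -1.2500)
step 1: x0=(-0.2345, 1.5156, 1.8522) x1=(0.1424, 0.3931, 0.7605) x2=(-1.2562, -0.9674, 1.7275) x3=(-0.2947, -0.2935, -0.7742) x4=(0.1656, 1.3140, -1.2350)
step 2: x0=(-0.2292, 1.5291, 1.8616) x1=(0.1545, 0.4062, 0.7507) x2=(-1.2518, -0.9741, 1.7243) x3=(-0.2995, -0.2766, -0.7677) x4=(0.1608, 1.3073, -1.2184)
step 3: x0=(-0.2241, 1.5406, 1.8684) x1=(0.1661, 0.4192, 0.7406) x2=(-1.2470, -0.9800, 1.7204) x3=(-0.3043, -0.2594, -0.7604) x4=(0.1556, 1.2999, -1.2002)
step 4: x0=(-0.2192, 1.5501, 1.8725) x1=(0.1774, 0.4321, 0.7302) x2=(-1.2416, -0.9852, 1.7158) x3=(-0.3091, -0.2419, -0.7524) x4=(0.1499, 1.2917, -1.1805)
step 5: x0=(-0.2144, 1.5574, 1.8738) x1=(0.1882, 0.4450, 0.7197) x2=(-1.2358, -0.9897, 1.7105) x3=(-0.3140, -0.2241, -0.7436) x4=(0.1439, 1.2828, -1.1592)
step 6: x0=(-0.2099, 1.5627, 1.8725) x1=(0.1987, 0.4577, 0.7090) x2=(-1.2295, -0.9934, 1.7045) x3=(-0.3190, -0.2061, -0.7341) x4=(0.1374, 1.2733, -1.1365)
step 7: x0=(-0.2057, 1.5659, 1.8685) x1=(0.2087, 0.4704, 0.6981) x2=(-1.2227, -0.9964, 1.6979) x3=(-0.3240, -0.1878, -0.7239) x4=(0.1305, 1.2630, -1.1122)
step 8: x0=(-0.2016, 1.5670, 1.8618) x1=(0.2183, 0.4829, 0.6870) x2=(-1.2154, -0.9986, 1.6906) x3=(-0.3290, -0.1692, -0.7129) x4=(0.1232, 1.2522, -1.0866)
step 9: x0=(-0.1978, 1.5660, 1.8526) x1=(0.2274, 0.4953, 0.6759) x2=(-1.2076, -1.0000, 1.6827) x3=(-0.3340, -0.1504, -0.7012) x4=(0.1156, 1.2407, -1.0595)
step 10: x0=(-0.1942, 1.5630, 1.8408) x1=(0.2361, 0.5075, 0.6647) x2=(-1.1994, -1.0008, 1.6741) x3=(-0.3391, -0.1313, -0.6889) x4=(0.1076, 1.2287, -1.0311)
step 11: x0=(-0.1909, 1.5579, 1.8264) x1=(0.2444, 0.5196, 0.6534) x2=(-1.1906, -1.0007, 1.6649) x3=(-0.3443, -0.1121, -0.6758) x4=(0.0993, 1.2160, -1.0014)

3.6996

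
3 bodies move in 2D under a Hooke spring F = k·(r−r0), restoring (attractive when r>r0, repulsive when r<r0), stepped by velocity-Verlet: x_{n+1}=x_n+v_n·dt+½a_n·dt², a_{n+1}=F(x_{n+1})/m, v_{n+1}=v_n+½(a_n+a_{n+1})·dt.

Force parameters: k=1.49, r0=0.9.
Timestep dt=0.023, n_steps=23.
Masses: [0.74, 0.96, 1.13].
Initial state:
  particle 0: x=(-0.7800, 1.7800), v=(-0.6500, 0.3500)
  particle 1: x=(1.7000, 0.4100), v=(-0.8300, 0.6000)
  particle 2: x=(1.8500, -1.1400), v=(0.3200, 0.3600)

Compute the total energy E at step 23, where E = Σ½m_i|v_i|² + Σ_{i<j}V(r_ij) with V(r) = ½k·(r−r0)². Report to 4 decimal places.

10.7757

step 0: x0=(-0.7800, 1.7800) x1=(1.7000, 0.4100) x2=(1.8500, -1.1400)
step 1: x0=(-0.7930, 1.7864) x1=(1.6802, 0.4239) x2=(1.8566, -1.1307)
step 2: x0=(-0.8020, 1.7893) x1=(1.6592, 0.4381) x2=(1.8618, -1.1194)
step 3: x0=(-0.8070, 1.7889) x1=(1.6368, 0.4524) x2=(1.8654, -1.1060)
step 4: x0=(-0.8081, 1.7852) x1=(1.6131, 0.4669) x2=(1.8676, -1.0907)
step 5: x0=(-0.8052, 1.7781) x1=(1.5882, 0.4816) x2=(1.8682, -1.0733)
step 6: x0=(-0.7984, 1.7678) x1=(1.5621, 0.4965) x2=(1.8673, -1.0539)
step 7: x0=(-0.7878, 1.7543) x1=(1.5348, 0.5116) x2=(1.8649, -1.0325)
step 8: x0=(-0.7734, 1.7376) x1=(1.5063, 0.5267) x2=(1.8610, -1.0092)
step 9: x0=(-0.7553, 1.7179) x1=(1.4768, 0.5420) x2=(1.8556, -0.9839)
step 10: x0=(-0.7335, 1.6951) x1=(1.4462, 0.5573) x2=(1.8487, -0.9568)
step 11: x0=(-0.7082, 1.6695) x1=(1.4146, 0.5727) x2=(1.8403, -0.9278)
step 12: x0=(-0.6794, 1.6410) x1=(1.3821, 0.5882) x2=(1.8304, -0.8971)
step 13: x0=(-0.6472, 1.6099) x1=(1.3487, 0.6036) x2=(1.8191, -0.8645)
step 14: x0=(-0.6119, 1.5761) x1=(1.3145, 0.6191) x2=(1.8063, -0.8303)
step 15: x0=(-0.5735, 1.5399) x1=(1.2795, 0.6345) x2=(1.7922, -0.7944)
step 16: x0=(-0.5321, 1.5013) x1=(1.2439, 0.6499) x2=(1.7768, -0.7569)
step 17: x0=(-0.4879, 1.4605) x1=(1.2076, 0.6651) x2=(1.7600, -0.7178)
step 18: x0=(-0.4411, 1.4176) x1=(1.1708, 0.6803) x2=(1.7420, -0.6773)
step 19: x0=(-0.3918, 1.3727) x1=(1.1335, 0.6953) x2=(1.7227, -0.6355)
step 20: x0=(-0.3401, 1.3260) x1=(1.0958, 0.7102) x2=(1.7023, -0.5922)
step 21: x0=(-0.2864, 1.2777) x1=(1.0578, 0.7249) x2=(1.6807, -0.5478)
step 22: x0=(-0.2307, 1.2278) x1=(1.0196, 0.7394) x2=(1.6581, -0.5022)
step 23: x0=(-0.1733, 1.1766) x1=(0.9812, 0.7536) x2=(1.6344, -0.4554)
step 0 velocities: v0=(-0.6500, 0.3500) v1=(-0.8300, 0.6000) v2=(0.3200, 0.3600)
step 0: KE=0.8362, PE=9.9451, E=10.7813
step 23 velocities: v0=(2.5301, -2.2537) v1=(-1.6700, 0.6141) v2=(-1.0489, 2.0531)
step 23: KE=8.7709, PE=2.0048, E=10.7757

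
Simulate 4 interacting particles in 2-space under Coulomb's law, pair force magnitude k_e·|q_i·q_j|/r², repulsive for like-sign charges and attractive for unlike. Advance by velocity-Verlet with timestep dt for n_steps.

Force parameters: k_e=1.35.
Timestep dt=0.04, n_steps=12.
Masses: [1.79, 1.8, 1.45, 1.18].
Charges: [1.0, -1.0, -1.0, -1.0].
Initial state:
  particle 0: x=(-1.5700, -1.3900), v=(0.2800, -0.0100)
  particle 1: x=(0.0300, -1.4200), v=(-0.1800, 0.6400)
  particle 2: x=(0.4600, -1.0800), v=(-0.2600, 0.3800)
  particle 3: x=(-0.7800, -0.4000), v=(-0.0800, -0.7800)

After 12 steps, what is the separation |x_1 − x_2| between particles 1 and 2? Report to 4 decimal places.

step 0: x0=(-1.5700, -1.3900) x1=(0.0300, -1.4200) x2=(0.4600, -1.0800) x3=(-0.7800, -0.4000)
step 1: x0=(-1.5582, -1.3901) x1=(0.0212, -1.3959) x2=(0.4517, -1.0635) x3=(-0.7843, -0.4310)
step 2: x0=(-1.5451, -1.3895) x1=(0.0092, -1.3749) x2=(0.4477, -1.0443) x3=(-0.7909, -0.4616)
step 3: x0=(-1.5307, -1.3882) x1=(-0.0059, -1.3569) x2=(0.4480, -1.0225) x3=(-0.8001, -0.4919)
step 4: x0=(-1.5149, -1.3862) x1=(-0.0240, -1.3417) x2=(0.4525, -0.9983) x3=(-0.8119, -0.5218)
step 5: x0=(-1.4977, -1.3833) x1=(-0.0448, -1.3293) x2=(0.4609, -0.9720) x3=(-0.8266, -0.5516)
step 6: x0=(-1.4789, -1.3795) x1=(-0.0680, -1.3195) x2=(0.4728, -0.9437) x3=(-0.8443, -0.5812)
step 7: x0=(-1.4585, -1.3747) x1=(-0.0934, -1.3119) x2=(0.4880, -0.9138) x3=(-0.8652, -0.6108)
step 8: x0=(-1.4364, -1.3688) x1=(-0.1205, -1.3065) x2=(0.5061, -0.8825) x3=(-0.8894, -0.6406)
step 9: x0=(-1.4124, -1.3617) x1=(-0.1492, -1.3030) x2=(0.5267, -0.8499) x3=(-0.9173, -0.6709)
step 10: x0=(-1.3864, -1.3530) x1=(-0.1793, -1.3014) x2=(0.5495, -0.8162) x3=(-0.9489, -0.7019)
step 11: x0=(-1.3582, -1.3427) x1=(-0.2104, -1.3014) x2=(0.5742, -0.7816) x3=(-0.9844, -0.7342)
step 12: x0=(-1.3276, -1.3301) x1=(-0.2426, -1.3030) x2=(0.6006, -0.7462) x3=(-1.0243, -0.7684)

1.0104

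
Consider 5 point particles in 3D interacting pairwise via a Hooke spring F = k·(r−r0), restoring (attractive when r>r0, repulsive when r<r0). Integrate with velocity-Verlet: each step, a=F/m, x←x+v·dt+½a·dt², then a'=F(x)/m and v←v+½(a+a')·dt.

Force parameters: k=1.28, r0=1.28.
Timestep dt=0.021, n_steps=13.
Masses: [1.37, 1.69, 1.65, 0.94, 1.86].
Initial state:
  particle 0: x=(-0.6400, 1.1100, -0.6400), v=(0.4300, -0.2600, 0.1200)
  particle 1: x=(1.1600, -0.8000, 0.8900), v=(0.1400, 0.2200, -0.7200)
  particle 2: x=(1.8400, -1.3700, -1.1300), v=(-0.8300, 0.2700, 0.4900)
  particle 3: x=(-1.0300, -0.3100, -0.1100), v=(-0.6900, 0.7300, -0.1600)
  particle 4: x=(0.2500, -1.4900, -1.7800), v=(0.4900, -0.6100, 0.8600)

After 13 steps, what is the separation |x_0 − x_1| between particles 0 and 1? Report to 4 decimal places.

2.5473

step 0: x0=(-0.6400, 1.1100, -0.6400) x1=(1.1600, -0.8000, 0.8900) x2=(1.8400, -1.3700, -1.1300) x3=(-1.0300, -0.3100, -0.1100) x4=(0.2500, -1.4900, -1.7800)
step 1: x0=(-0.6303, 1.1036, -0.6375) x1=(1.1626, -0.7953, 0.8743) x2=(1.8219, -1.3639, -1.1194) x3=(-1.0435, -0.2950, -0.1137) x4=(0.2603, -1.5024, -1.7615)
step 2: x0=(-0.6194, 1.0954, -0.6349) x1=(1.1643, -0.7903, 0.8573) x2=(1.8024, -1.3570, -1.1083) x3=(-1.0548, -0.2808, -0.1179) x4=(0.2704, -1.5141, -1.7420)
step 3: x0=(-0.6073, 1.0855, -0.6324) x1=(1.1653, -0.7851, 0.8392) x2=(1.7816, -1.3493, -1.0967) x3=(-1.0641, -0.2673, -0.1228) x4=(0.2805, -1.5250, -1.7217)
step 4: x0=(-0.5939, 1.0737, -0.6299) x1=(1.1656, -0.7796, 0.8199) x2=(1.7596, -1.3407, -1.0846) x3=(-1.0713, -0.2545, -0.1282) x4=(0.2905, -1.5352, -1.7004)
step 5: x0=(-0.5794, 1.0603, -0.6273) x1=(1.1650, -0.7740, 0.7995) x2=(1.7362, -1.3314, -1.0719) x3=(-1.0763, -0.2426, -0.1342) x4=(0.3004, -1.5446, -1.6783)
step 6: x0=(-0.5637, 1.0451, -0.6248) x1=(1.1637, -0.7681, 0.7780) x2=(1.7117, -1.3213, -1.0588) x3=(-1.0793, -0.2315, -0.1407) x4=(0.3102, -1.5532, -1.6554)
step 7: x0=(-0.5468, 1.0282, -0.6223) x1=(1.1616, -0.7620, 0.7554) x2=(1.6859, -1.3104, -1.0452) x3=(-1.0802, -0.2212, -0.1478) x4=(0.3198, -1.5611, -1.6316)
step 8: x0=(-0.5289, 1.0097, -0.6197) x1=(1.1587, -0.7556, 0.7318) x2=(1.6590, -1.2987, -1.0311) x3=(-1.0791, -0.2117, -0.1554) x4=(0.3293, -1.5681, -1.6071)
step 9: x0=(-0.5098, 0.9896, -0.6172) x1=(1.1551, -0.7491, 0.7073) x2=(1.6310, -1.2864, -1.0167) x3=(-1.0759, -0.2031, -0.1634) x4=(0.3385, -1.5745, -1.5818)
step 10: x0=(-0.4896, 0.9679, -0.6147) x1=(1.1508, -0.7424, 0.6818) x2=(1.6019, -1.2732, -1.0018) x3=(-1.0707, -0.1954, -0.1720) x4=(0.3477, -1.5800, -1.5558)
step 11: x0=(-0.4685, 0.9447, -0.6122) x1=(1.1457, -0.7355, 0.6554) x2=(1.5718, -1.2594, -0.9865) x3=(-1.0635, -0.1885, -0.1809) x4=(0.3566, -1.5848, -1.5291)
step 12: x0=(-0.4463, 0.9200, -0.6098) x1=(1.1399, -0.7283, 0.6281) x2=(1.5407, -1.2449, -0.9708) x3=(-1.0543, -0.1825, -0.1903) x4=(0.3653, -1.5888, -1.5016)
step 13: x0=(-0.4232, 0.8939, -0.6073) x1=(1.1334, -0.7210, 0.6001) x2=(1.5087, -1.2298, -0.9548) x3=(-1.0433, -0.1774, -0.2002) x4=(0.3738, -1.5921, -1.4736)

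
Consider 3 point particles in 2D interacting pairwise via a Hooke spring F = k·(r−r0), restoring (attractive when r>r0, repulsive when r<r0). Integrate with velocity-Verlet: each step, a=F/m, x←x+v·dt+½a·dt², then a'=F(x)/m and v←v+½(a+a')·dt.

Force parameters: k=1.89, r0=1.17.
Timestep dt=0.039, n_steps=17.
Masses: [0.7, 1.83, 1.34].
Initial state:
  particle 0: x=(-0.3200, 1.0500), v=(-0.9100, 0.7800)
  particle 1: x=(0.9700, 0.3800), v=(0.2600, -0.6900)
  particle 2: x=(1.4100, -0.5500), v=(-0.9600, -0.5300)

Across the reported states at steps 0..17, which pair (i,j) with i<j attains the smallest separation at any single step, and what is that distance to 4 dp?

step 0: x0=(-0.3200, 1.0500) x1=(0.9700, 0.3800) x2=(1.4100, -0.5500)
step 1: x0=(-0.3532, 1.0785) x1=(0.9799, 0.3533) x2=(1.3717, -0.5699)
step 2: x0=(-0.3815, 1.1029) x1=(0.9892, 0.3271) x2=(1.3316, -0.5884)
step 3: x0=(-0.4048, 1.1228) x1=(0.9979, 0.3015) x2=(1.2898, -0.6054)
step 4: x0=(-0.4228, 1.1382) x1=(1.0058, 0.2766) x2=(1.2463, -0.6209)
step 5: x0=(-0.4356, 1.1488) x1=(1.0130, 0.2524) x2=(1.2010, -0.6350)
step 6: x0=(-0.4430, 1.1544) x1=(1.0193, 0.2291) x2=(1.1541, -0.6476)
step 7: x0=(-0.4451, 1.1550) x1=(1.0249, 0.2067) x2=(1.1055, -0.6589)
step 8: x0=(-0.4419, 1.1505) x1=(1.0296, 0.1853) x2=(1.0552, -0.6688)
step 9: x0=(-0.4337, 1.1409) x1=(1.0336, 0.1648) x2=(1.0034, -0.6774)
step 10: x0=(-0.4204, 1.1263) x1=(1.0368, 0.1454) x2=(0.9500, -0.6848)
step 11: x0=(-0.4025, 1.1067) x1=(1.0393, 0.1271) x2=(0.8951, -0.6910)
step 12: x0=(-0.3801, 1.0823) x1=(1.0411, 0.1097) x2=(0.8387, -0.6962)
step 13: x0=(-0.3535, 1.0533) x1=(1.0423, 0.0934) x2=(0.7810, -0.7002)
step 14: x0=(-0.3231, 1.0199) x1=(1.0431, 0.0781) x2=(0.7220, -0.7034)
step 15: x0=(-0.2893, 0.9824) x1=(1.0434, 0.0636) x2=(0.6618, -0.7056)
step 16: x0=(-0.2524, 0.9411) x1=(1.0433, 0.0500) x2=(0.6004, -0.7069)
step 17: x0=(-0.2128, 0.8964) x1=(1.0430, 0.0371) x2=(0.5381, -0.7075)

pair (1,2), distance 0.8307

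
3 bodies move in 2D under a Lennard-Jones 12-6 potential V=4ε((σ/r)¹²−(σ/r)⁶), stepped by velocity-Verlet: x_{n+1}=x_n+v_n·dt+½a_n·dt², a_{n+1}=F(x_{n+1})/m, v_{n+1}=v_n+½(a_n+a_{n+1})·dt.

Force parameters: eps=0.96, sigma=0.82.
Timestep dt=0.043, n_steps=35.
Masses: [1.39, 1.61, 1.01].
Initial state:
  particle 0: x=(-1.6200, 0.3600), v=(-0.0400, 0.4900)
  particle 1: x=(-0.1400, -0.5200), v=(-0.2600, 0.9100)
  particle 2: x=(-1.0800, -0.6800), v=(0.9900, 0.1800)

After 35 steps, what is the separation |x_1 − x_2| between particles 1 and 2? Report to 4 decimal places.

1.1744

step 0: x0=(-1.6200, 0.3600) x1=(-0.1400, -0.5200) x2=(-1.0800, -0.6800)
step 1: x0=(-1.6211, 0.3800) x1=(-0.1523, -0.4810) x2=(-1.0365, -0.6705)
step 2: x0=(-1.6210, 0.3980) x1=(-0.1630, -0.4415) x2=(-0.9972, -0.6592)
step 3: x0=(-1.6198, 0.4144) x1=(-0.1633, -0.3992) x2=(-0.9760, -0.6501)
step 4: x0=(-1.6174, 0.4292) x1=(-0.1493, -0.3523) x2=(-0.9791, -0.6462)
step 5: x0=(-1.6141, 0.4425) x1=(-0.1299, -0.3033) x2=(-0.9924, -0.6435)
step 6: x0=(-1.6096, 0.4543) x1=(-0.1112, -0.2544) x2=(-1.0059, -0.6385)
step 7: x0=(-1.6042, 0.4645) x1=(-0.0952, -0.2065) x2=(-1.0165, -0.6298)
step 8: x0=(-1.5977, 0.4731) x1=(-0.0824, -0.1598) x2=(-1.0235, -0.6169)
step 9: x0=(-1.5901, 0.4800) x1=(-0.0727, -0.1144) x2=(-1.0271, -0.5996)
step 10: x0=(-1.5813, 0.4851) x1=(-0.0658, -0.0703) x2=(-1.0277, -0.5778)
step 11: x0=(-1.5713, 0.4882) x1=(-0.0617, -0.0274) x2=(-1.0257, -0.5514)
step 12: x0=(-1.5598, 0.4891) x1=(-0.0603, 0.0143) x2=(-1.0214, -0.5200)
step 13: x0=(-1.5468, 0.4877) x1=(-0.0615, 0.0547) x2=(-1.0149, -0.4834)
step 14: x0=(-1.5319, 0.4834) x1=(-0.0655, 0.0939) x2=(-1.0067, -0.4409)
step 15: x0=(-1.5148, 0.4759) x1=(-0.0724, 0.1318) x2=(-0.9968, -0.3919)
step 16: x0=(-1.4952, 0.4651) x1=(-0.0824, 0.1683) x2=(-0.9854, -0.3361)
step 17: x0=(-1.4738, 0.4523) x1=(-0.0958, 0.2034) x2=(-0.9712, -0.2752)
step 18: x0=(-1.4550, 0.4442) x1=(-0.1126, 0.2371) x2=(-0.9480, -0.2187)
step 19: x0=(-1.4512, 0.4570) x1=(-0.1321, 0.2699) x2=(-0.8997, -0.1895)
step 20: x0=(-1.4580, 0.4832) x1=(-0.1497, 0.3046) x2=(-0.8399, -0.1817)
step 21: x0=(-1.4647, 0.5104) x1=(-0.1537, 0.3496) x2=(-0.8019, -0.1919)
step 22: x0=(-1.4681, 0.5354) x1=(-0.1452, 0.4061) x2=(-0.7883, -0.2172)
step 23: x0=(-1.4680, 0.5574) x1=(-0.1354, 0.4649) x2=(-0.7818, -0.2421)
step 24: x0=(-1.4644, 0.5767) x1=(-0.1281, 0.5220) x2=(-0.7759, -0.2605)
step 25: x0=(-1.4576, 0.5933) x1=(-0.1238, 0.5767) x2=(-0.7697, -0.2715)
step 26: x0=(-1.4478, 0.6075) x1=(-0.1223, 0.6290) x2=(-0.7632, -0.2753)
step 27: x0=(-1.4350, 0.6194) x1=(-0.1233, 0.6791) x2=(-0.7568, -0.2725)
step 28: x0=(-1.4193, 0.6291) x1=(-0.1267, 0.7273) x2=(-0.7508, -0.2635)
step 29: x0=(-1.4005, 0.6365) x1=(-0.1322, 0.7737) x2=(-0.7455, -0.2484)
step 30: x0=(-1.3783, 0.6415) x1=(-0.1400, 0.8184) x2=(-0.7412, -0.2274)
step 31: x0=(-1.3525, 0.6440) x1=(-0.1500, 0.8613) x2=(-0.7383, -0.2002)
step 32: x0=(-1.3228, 0.6439) x1=(-0.1624, 0.9025) x2=(-0.7371, -0.1666)
step 33: x0=(-1.2888, 0.6413) x1=(-0.1775, 0.9418) x2=(-0.7375, -0.1266)
step 34: x0=(-1.2511, 0.6377) x1=(-0.1955, 0.9790) x2=(-0.7383, -0.0818)
step 35: x0=(-1.2141, 0.6401) x1=(-0.2168, 1.0137) x2=(-0.7329, -0.0413)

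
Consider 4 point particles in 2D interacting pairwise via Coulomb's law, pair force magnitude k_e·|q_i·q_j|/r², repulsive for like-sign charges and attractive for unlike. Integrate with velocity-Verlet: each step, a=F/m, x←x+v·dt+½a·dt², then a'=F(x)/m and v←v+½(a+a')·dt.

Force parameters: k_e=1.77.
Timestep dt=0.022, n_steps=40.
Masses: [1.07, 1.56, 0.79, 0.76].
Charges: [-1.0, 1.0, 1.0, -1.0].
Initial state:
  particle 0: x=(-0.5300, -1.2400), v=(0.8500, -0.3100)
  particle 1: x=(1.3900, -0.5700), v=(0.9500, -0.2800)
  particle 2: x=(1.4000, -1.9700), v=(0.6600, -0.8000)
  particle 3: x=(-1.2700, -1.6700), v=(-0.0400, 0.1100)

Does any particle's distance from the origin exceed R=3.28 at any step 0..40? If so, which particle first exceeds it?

step 0: x0=(-0.5300, -1.2400) x1=(1.3900, -0.5700) x2=(1.4000, -1.9700) x3=(-1.2700, -1.6700)
step 1: x0=(-0.5106, -1.2465) x1=(1.4108, -0.5761) x2=(1.4143, -1.9878) x3=(-1.2714, -1.6679)
step 2: x0=(-0.4900, -1.2526) x1=(1.4314, -0.5819) x2=(1.4283, -2.0061) x3=(-1.2738, -1.6666)
step 3: x0=(-0.4681, -1.2582) x1=(1.4519, -0.5875) x2=(1.4418, -2.0248) x3=(-1.2773, -1.6659)
step 4: x0=(-0.4450, -1.2633) x1=(1.4721, -0.5930) x2=(1.4550, -2.0439) x3=(-1.2816, -1.6657)
step 5: x0=(-0.4207, -1.2680) x1=(1.4922, -0.5982) x2=(1.4678, -2.0633) x3=(-1.2869, -1.6661)
step 6: x0=(-0.3952, -1.2724) x1=(1.5121, -0.6033) x2=(1.4802, -2.0832) x3=(-1.2931, -1.6670)
step 7: x0=(-0.3686, -1.2765) x1=(1.5318, -0.6082) x2=(1.4922, -2.1035) x3=(-1.3001, -1.6684)
step 8: x0=(-0.3409, -1.2802) x1=(1.5513, -0.6129) x2=(1.5039, -2.1241) x3=(-1.3078, -1.6701)
step 9: x0=(-0.3122, -1.2837) x1=(1.5707, -0.6174) x2=(1.5151, -2.1450) x3=(-1.3162, -1.6723)
step 10: x0=(-0.2824, -1.2870) x1=(1.5899, -0.6218) x2=(1.5260, -2.1663) x3=(-1.3253, -1.6747)
step 11: x0=(-0.2517, -1.2901) x1=(1.6089, -0.6260) x2=(1.5365, -2.1879) x3=(-1.3351, -1.6775)
step 12: x0=(-0.2200, -1.2930) x1=(1.6277, -0.6300) x2=(1.5465, -2.2098) x3=(-1.3453, -1.6805)
step 13: x0=(-0.1875, -1.2957) x1=(1.6464, -0.6339) x2=(1.5562, -2.2319) x3=(-1.3561, -1.6838)
step 14: x0=(-0.1540, -1.2983) x1=(1.6648, -0.6376) x2=(1.5655, -2.2544) x3=(-1.3674, -1.6873)
step 15: x0=(-0.1197, -1.3007) x1=(1.6831, -0.6412) x2=(1.5745, -2.2771) x3=(-1.3791, -1.6910)
step 16: x0=(-0.0846, -1.3031) x1=(1.7013, -0.6447) x2=(1.5830, -2.3000) x3=(-1.3912, -1.6949)
step 17: x0=(-0.0486, -1.3053) x1=(1.7192, -0.6480) x2=(1.5911, -2.3232) x3=(-1.4037, -1.6989)
step 18: x0=(-0.0119, -1.3075) x1=(1.7370, -0.6512) x2=(1.5989, -2.3465) x3=(-1.4165, -1.7031)
step 19: x0=(0.0255, -1.3096) x1=(1.7546, -0.6543) x2=(1.6062, -2.3701) x3=(-1.4295, -1.7074)
step 20: x0=(0.0637, -1.3117) x1=(1.7720, -0.6572) x2=(1.6132, -2.3938) x3=(-1.4429, -1.7119)
step 21: x0=(0.1027, -1.3137) x1=(1.7893, -0.6601) x2=(1.6198, -2.4177) x3=(-1.4565, -1.7164)
step 22: x0=(0.1423, -1.3157) x1=(1.8063, -0.6629) x2=(1.6260, -2.4417) x3=(-1.4703, -1.7211)
step 23: x0=(0.1827, -1.3177) x1=(1.8232, -0.6655) x2=(1.6318, -2.4658) x3=(-1.4843, -1.7258)
step 24: x0=(0.2237, -1.3197) x1=(1.8398, -0.6681) x2=(1.6372, -2.4901) x3=(-1.4985, -1.7307)
step 25: x0=(0.2654, -1.3216) x1=(1.8563, -0.6706) x2=(1.6422, -2.5144) x3=(-1.5128, -1.7356)
step 26: x0=(0.3078, -1.3236) x1=(1.8726, -0.6731) x2=(1.6469, -2.5389) x3=(-1.5273, -1.7406)
step 27: x0=(0.3508, -1.3255) x1=(1.8887, -0.6754) x2=(1.6512, -2.5633) x3=(-1.5419, -1.7457)
step 28: x0=(0.3945, -1.3275) x1=(1.9046, -0.6777) x2=(1.6550, -2.5879) x3=(-1.5566, -1.7508)
step 29: x0=(0.4388, -1.3295) x1=(1.9203, -0.6800) x2=(1.6586, -2.6124) x3=(-1.5714, -1.7560)
step 30: x0=(0.4838, -1.3315) x1=(1.9357, -0.6822) x2=(1.6617, -2.6369) x3=(-1.5863, -1.7613)
step 31: x0=(0.5294, -1.3335) x1=(1.9510, -0.6843) x2=(1.6645, -2.6615) x3=(-1.6013, -1.7666)
step 32: x0=(0.5757, -1.3356) x1=(1.9660, -0.6865) x2=(1.6669, -2.6860) x3=(-1.6163, -1.7720)
step 33: x0=(0.6226, -1.3377) x1=(1.9808, -0.6886) x2=(1.6690, -2.7105) x3=(-1.6314, -1.7774)
step 34: x0=(0.6701, -1.3398) x1=(1.9953, -0.6906) x2=(1.6707, -2.7349) x3=(-1.6465, -1.7828)
step 35: x0=(0.7182, -1.3420) x1=(2.0097, -0.6927) x2=(1.6721, -2.7592) x3=(-1.6617, -1.7883)
step 36: x0=(0.7670, -1.3442) x1=(2.0237, -0.6948) x2=(1.6731, -2.7834) x3=(-1.6768, -1.7939)
step 37: x0=(0.8164, -1.3464) x1=(2.0375, -0.6969) x2=(1.6738, -2.8076) x3=(-1.6920, -1.7994)
step 38: x0=(0.8664, -1.3487) x1=(2.0511, -0.6991) x2=(1.6742, -2.8316) x3=(-1.7072, -1.8050)
step 39: x0=(0.9171, -1.3509) x1=(2.0643, -0.7012) x2=(1.6743, -2.8555) x3=(-1.7224, -1.8107)
step 40: x0=(0.9684, -1.3532) x1=(2.0773, -0.7035) x2=(1.6741, -2.8793) x3=(-1.7377, -1.8163)

yes, particle 2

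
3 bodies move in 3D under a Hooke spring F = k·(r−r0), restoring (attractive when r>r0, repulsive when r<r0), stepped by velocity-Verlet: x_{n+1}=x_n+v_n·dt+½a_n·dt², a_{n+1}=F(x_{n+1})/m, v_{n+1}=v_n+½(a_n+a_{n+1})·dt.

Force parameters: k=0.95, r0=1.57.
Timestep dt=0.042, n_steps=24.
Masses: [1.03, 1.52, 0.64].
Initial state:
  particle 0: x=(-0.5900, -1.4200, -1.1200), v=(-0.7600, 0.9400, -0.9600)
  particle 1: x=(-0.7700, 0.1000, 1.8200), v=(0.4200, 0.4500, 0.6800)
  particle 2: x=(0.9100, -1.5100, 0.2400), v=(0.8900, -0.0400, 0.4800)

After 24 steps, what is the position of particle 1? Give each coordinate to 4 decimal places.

(-0.1614, 0.1267, 1.7527)

step 0: x0=(-0.5900, -1.4200, -1.1200) x1=(-0.7700, 0.1000, 1.8200) x2=(0.9100, -1.5100, 0.2400)
step 1: x0=(-0.6217, -1.3799, -1.1588) x1=(-0.7519, 0.1181, 1.8473) x2=(0.9460, -1.5107, 0.2607)
step 2: x0=(-0.6529, -1.3385, -1.1944) x1=(-0.7329, 0.1345, 1.8721) x2=(0.9789, -1.5095, 0.2822)
step 3: x0=(-0.6834, -1.2960, -1.2266) x1=(-0.7130, 0.1491, 1.8943) x2=(1.0085, -1.5061, 0.3046)
step 4: x0=(-0.7130, -1.2522, -1.2553) x1=(-0.6922, 0.1621, 1.9138) x2=(1.0348, -1.5006, 0.3275)
step 5: x0=(-0.7417, -1.2074, -1.2803) x1=(-0.6705, 0.1735, 1.9306) x2=(1.0574, -1.4930, 0.3509)
step 6: x0=(-0.7692, -1.1614, -1.3015) x1=(-0.6481, 0.1831, 1.9446) x2=(1.0763, -1.4830, 0.3747)
step 7: x0=(-0.7955, -1.1145, -1.3187) x1=(-0.6248, 0.1911, 1.9559) x2=(1.0913, -1.4708, 0.3987)
step 8: x0=(-0.8205, -1.0666, -1.3319) x1=(-0.6008, 0.1975, 1.9644) x2=(1.1024, -1.4563, 0.4228)
step 9: x0=(-0.8440, -1.0178, -1.3409) x1=(-0.5761, 0.2022, 1.9701) x2=(1.1095, -1.4394, 0.4468)
step 10: x0=(-0.8659, -0.9682, -1.3457) x1=(-0.5508, 0.2055, 1.9731) x2=(1.1125, -1.4202, 0.4706)
step 11: x0=(-0.8862, -0.9178, -1.3463) x1=(-0.5249, 0.2072, 1.9733) x2=(1.1114, -1.3987, 0.4941)
step 12: x0=(-0.9048, -0.8668, -1.3426) x1=(-0.4984, 0.2075, 1.9708) x2=(1.1063, -1.3748, 0.5172)
step 13: x0=(-0.9215, -0.8151, -1.3346) x1=(-0.4714, 0.2065, 1.9656) x2=(1.0971, -1.3486, 0.5397)
step 14: x0=(-0.9365, -0.7630, -1.3223) x1=(-0.4440, 0.2041, 1.9578) x2=(1.0839, -1.3201, 0.5616)
step 15: x0=(-0.9495, -0.7103, -1.3057) x1=(-0.4162, 0.2005, 1.9474) x2=(1.0668, -1.2895, 0.5827)
step 16: x0=(-0.9606, -0.6573, -1.2849) x1=(-0.3882, 0.1957, 1.9345) x2=(1.0460, -1.2567, 0.6030)
step 17: x0=(-0.9697, -0.6040, -1.2599) x1=(-0.3599, 0.1898, 1.9192) x2=(1.0215, -1.2219, 0.6223)
step 18: x0=(-0.9769, -0.5504, -1.2309) x1=(-0.3314, 0.1830, 1.9016) x2=(0.9934, -1.1851, 0.6406)
step 19: x0=(-0.9822, -0.4967, -1.1979) x1=(-0.3029, 0.1753, 1.8817) x2=(0.9620, -1.1465, 0.6577)
step 20: x0=(-0.9855, -0.4429, -1.1609) x1=(-0.2744, 0.1667, 1.8597) x2=(0.9275, -1.1062, 0.6737)
step 21: x0=(-0.9869, -0.3890, -1.1203) x1=(-0.2459, 0.1575, 1.8356) x2=(0.8900, -1.0642, 0.6884)
step 22: x0=(-0.9865, -0.3351, -1.0760) x1=(-0.2175, 0.1477, 1.8097) x2=(0.8498, -1.0208, 0.7019)
step 23: x0=(-0.9842, -0.2814, -1.0283) x1=(-0.1894, 0.1374, 1.7820) x2=(0.8072, -0.9761, 0.7140)
step 24: x0=(-0.9802, -0.2277, -0.9774) x1=(-0.1614, 0.1267, 1.7527) x2=(0.7623, -0.9303, 0.7247)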